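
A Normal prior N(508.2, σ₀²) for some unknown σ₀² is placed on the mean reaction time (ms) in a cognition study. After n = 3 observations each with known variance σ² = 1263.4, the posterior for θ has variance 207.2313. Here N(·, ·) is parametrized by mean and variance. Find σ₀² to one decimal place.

For the Normal–Normal model with known σ², precisions add: τ_n = τ₀ + n/σ².
So 1/σ₀² = 1/207.2313 − 3/1263.4 = 0.004826 − 0.002375 = 0.002451.
Hence σ₀² = 1/0.002451 ≈ 408.0.

σ₀² = 408.0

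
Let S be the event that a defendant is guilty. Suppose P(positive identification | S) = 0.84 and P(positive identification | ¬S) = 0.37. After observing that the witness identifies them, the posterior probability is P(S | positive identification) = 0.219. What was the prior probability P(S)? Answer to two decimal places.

Bayes' rule in odds form gives O(S|E) = O(S)·[P(E|S)/P(E|¬S)], hence O(S) = O(S|E)/LR.
Posterior odds = 0.219/(1−0.219) = 0.2804. LR = 0.84/0.37 = 2.2703.
Prior odds = 0.2804/2.2703 = 0.1235, so P(S) = 0.1235/(1+0.1235) ≈ 0.11.

P(S) = 0.11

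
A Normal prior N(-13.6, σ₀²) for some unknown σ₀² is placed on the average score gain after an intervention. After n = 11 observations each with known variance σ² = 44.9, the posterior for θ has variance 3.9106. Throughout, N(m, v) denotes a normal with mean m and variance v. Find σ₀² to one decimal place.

For the Normal–Normal model with known σ², precisions add: τ_n = τ₀ + n/σ².
So 1/σ₀² = 1/3.9106 − 11/44.9 = 0.255715 − 0.244989 = 0.010726.
Hence σ₀² = 1/0.010726 ≈ 93.2.

σ₀² = 93.2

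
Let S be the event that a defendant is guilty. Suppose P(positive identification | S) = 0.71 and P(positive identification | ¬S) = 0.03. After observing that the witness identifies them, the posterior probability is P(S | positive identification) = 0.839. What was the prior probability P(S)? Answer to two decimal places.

Bayes' rule in odds form gives O(S|E) = O(S)·[P(E|S)/P(E|¬S)], hence O(S) = O(S|E)/LR.
Posterior odds = 0.839/(1−0.839) = 5.2112. LR = 0.71/0.03 = 23.6667.
Prior odds = 5.2112/23.6667 = 0.2202, so P(S) = 0.2202/(1+0.2202) ≈ 0.18.

P(S) = 0.18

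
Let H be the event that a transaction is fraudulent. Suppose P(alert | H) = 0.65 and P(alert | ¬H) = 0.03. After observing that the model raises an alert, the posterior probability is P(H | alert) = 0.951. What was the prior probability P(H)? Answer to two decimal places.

Bayes' rule in odds form gives O(H|E) = O(H)·[P(E|H)/P(E|¬H)], hence O(H) = O(H|E)/LR.
Posterior odds = 0.951/(1−0.951) = 19.4082. LR = 0.65/0.03 = 21.6667.
Prior odds = 19.4082/21.6667 = 0.8958, so P(H) = 0.8958/(1+0.8958) ≈ 0.47.

P(H) = 0.47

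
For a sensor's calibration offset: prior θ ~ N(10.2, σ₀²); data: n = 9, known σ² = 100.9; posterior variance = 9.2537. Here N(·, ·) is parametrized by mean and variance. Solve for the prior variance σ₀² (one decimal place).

For the Normal–Normal model with known σ², precisions add: τ_n = τ₀ + n/σ².
So 1/σ₀² = 1/9.2537 − 9/100.9 = 0.108065 − 0.089197 = 0.018868.
Hence σ₀² = 1/0.018868 ≈ 53.0.

σ₀² = 53.0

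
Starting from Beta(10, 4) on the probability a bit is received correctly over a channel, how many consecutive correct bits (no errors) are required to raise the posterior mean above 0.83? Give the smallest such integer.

k = 10

After k correct bits and 0 errors the posterior is Beta(10+k, 4), with mean (10+k)/(10+4+k).
Set (10+k)/(14+k) > 0.83 and solve: k > (0.83·14 − 10)/(1 − 0.83) = 9.529.
The smallest integer exceeding 9.529 is 10, and checking k=10: (20)/(24) = 0.8333 > 0.83.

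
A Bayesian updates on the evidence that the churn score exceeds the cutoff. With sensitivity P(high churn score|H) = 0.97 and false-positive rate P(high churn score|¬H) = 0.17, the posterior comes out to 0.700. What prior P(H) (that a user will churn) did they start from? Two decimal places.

In odds form, posterior odds = prior odds × likelihood ratio, so prior odds = posterior odds ÷ LR.
Posterior odds = 0.700/(1−0.700) = 2.3333. LR = 0.97/0.17 = 5.7059.
Prior odds = 2.3333/5.7059 = 0.4089, so P(H) = 0.4089/(1+0.4089) ≈ 0.29.

P(H) = 0.29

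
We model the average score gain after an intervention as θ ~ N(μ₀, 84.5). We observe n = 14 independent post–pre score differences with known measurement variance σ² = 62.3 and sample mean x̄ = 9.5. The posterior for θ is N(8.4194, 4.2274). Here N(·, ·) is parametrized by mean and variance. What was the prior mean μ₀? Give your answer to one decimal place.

The posterior mean is a precision-weighted average: μ_n = (τ₀μ₀ + τ_data·x̄)/(τ₀+τ_data), with τ₀=1/σ₀² and τ_data=n/σ².
Here τ₀ = 1/84.5 = 0.011834 and τ_data = 14/62.3 = 0.224719, so τ_n = 0.236553.
Rearranging for μ₀: μ₀ = (μ_n·τ_n − τ_data·x̄)/τ₀ = (8.4194·0.236553 − 0.224719·9.5) / 0.011834 = -0.143196/0.011834 ≈ -12.1.

μ₀ = -12.1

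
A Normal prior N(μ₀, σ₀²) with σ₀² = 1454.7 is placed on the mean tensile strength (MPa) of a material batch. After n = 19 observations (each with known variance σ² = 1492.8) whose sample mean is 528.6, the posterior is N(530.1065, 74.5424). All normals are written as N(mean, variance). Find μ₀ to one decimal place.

With known observation variance, the Normal–Normal posterior has precision τ_n = τ₀ + n/σ² and mean μ_n = (τ₀μ₀ + (n/σ²)x̄)/τ_n.
Here τ₀ = 1/1454.7 = 0.000687 and τ_data = 19/1492.8 = 0.012728, so τ_n = 0.013415.
Rearranging for μ₀: μ₀ = (μ_n·τ_n − τ_data·x̄)/τ₀ = (530.1065·0.013415 − 0.012728·528.6) / 0.000687 = 0.383358/0.000687 ≈ 558.0.

μ₀ = 558.0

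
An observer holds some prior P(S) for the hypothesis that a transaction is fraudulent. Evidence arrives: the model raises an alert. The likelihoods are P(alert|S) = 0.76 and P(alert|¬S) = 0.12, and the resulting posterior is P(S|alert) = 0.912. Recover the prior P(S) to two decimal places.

Bayes' rule in odds form gives O(S|E) = O(S)·[P(E|S)/P(E|¬S)], hence O(S) = O(S|E)/LR.
Posterior odds = 0.912/(1−0.912) = 10.3636. LR = 0.76/0.12 = 6.3333.
Prior odds = 10.3636/6.3333 = 1.6364, so P(S) = 1.6364/(1+1.6364) ≈ 0.62.

P(S) = 0.62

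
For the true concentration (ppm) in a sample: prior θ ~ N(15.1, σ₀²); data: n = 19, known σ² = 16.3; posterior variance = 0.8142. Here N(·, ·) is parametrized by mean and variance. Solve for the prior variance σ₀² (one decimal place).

Posterior precision equals prior precision plus data precision: 1/σ_n² = 1/σ₀² + n/σ².
So 1/σ₀² = 1/0.8142 − 19/16.3 = 1.228199 − 1.165644 = 0.062555.
Hence σ₀² = 1/0.062555 ≈ 16.0.

σ₀² = 16.0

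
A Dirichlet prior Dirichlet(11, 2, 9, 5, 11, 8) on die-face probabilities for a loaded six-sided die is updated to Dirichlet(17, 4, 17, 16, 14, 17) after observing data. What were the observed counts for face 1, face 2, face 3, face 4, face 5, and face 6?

counts (6, 2, 8, 11, 3, 9)

For a Dirichlet(α) prior with multinomial counts c, the posterior is Dirichlet(α + c) componentwise.
Counts are posterior − prior componentwise: 17−11=6, 4−2=2, 17−9=8, 16−5=11, 14−11=3, 17−8=9.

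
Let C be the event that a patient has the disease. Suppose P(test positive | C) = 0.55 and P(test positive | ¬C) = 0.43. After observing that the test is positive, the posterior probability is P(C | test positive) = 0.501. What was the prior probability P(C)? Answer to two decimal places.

Bayes' rule in odds form gives O(C|E) = O(C)·[P(E|C)/P(E|¬C)], hence O(C) = O(C|E)/LR.
Posterior odds = 0.501/(1−0.501) = 1.0040. LR = 0.55/0.43 = 1.2791.
Prior odds = 1.0040/1.2791 = 0.7849, so P(C) = 0.7849/(1+0.7849) ≈ 0.44.

P(C) = 0.44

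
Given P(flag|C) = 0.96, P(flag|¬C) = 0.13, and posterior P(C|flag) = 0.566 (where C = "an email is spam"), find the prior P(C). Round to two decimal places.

P(C) = 0.15

In odds form, posterior odds = prior odds × likelihood ratio, so prior odds = posterior odds ÷ LR.
Posterior odds = 0.566/(1−0.566) = 1.3041. LR = 0.96/0.13 = 7.3846.
Prior odds = 1.3041/7.3846 = 0.1766, so P(C) = 0.1766/(1+0.1766) ≈ 0.15.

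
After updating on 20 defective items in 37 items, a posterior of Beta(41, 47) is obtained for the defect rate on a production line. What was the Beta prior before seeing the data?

Beta(21, 30)

Beta is conjugate to the binomial likelihood: posterior = Beta(a+s, b+f).
Subtract the data counts: 41−20=21, 47−17=30.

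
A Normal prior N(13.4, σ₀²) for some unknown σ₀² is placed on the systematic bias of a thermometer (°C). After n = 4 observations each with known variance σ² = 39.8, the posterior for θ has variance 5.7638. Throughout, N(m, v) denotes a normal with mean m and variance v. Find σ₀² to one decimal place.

For the Normal–Normal model with known σ², precisions add: τ_n = τ₀ + n/σ².
So 1/σ₀² = 1/5.7638 − 4/39.8 = 0.173497 − 0.100503 = 0.072994.
Hence σ₀² = 1/0.072994 ≈ 13.7.

σ₀² = 13.7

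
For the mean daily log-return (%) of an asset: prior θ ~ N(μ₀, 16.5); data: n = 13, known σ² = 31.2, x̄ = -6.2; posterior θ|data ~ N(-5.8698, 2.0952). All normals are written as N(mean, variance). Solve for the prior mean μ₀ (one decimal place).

With known observation variance, the Normal–Normal posterior has precision τ_n = τ₀ + n/σ² and mean μ_n = (τ₀μ₀ + (n/σ²)x̄)/τ_n.
Here τ₀ = 1/16.5 = 0.060606 and τ_data = 13/31.2 = 0.416667, so τ_n = 0.477273.
Rearranging for μ₀: μ₀ = (μ_n·τ_n − τ_data·x̄)/τ₀ = (-5.8698·0.477273 − 0.416667·-6.2) / 0.060606 = -0.218162/0.060606 ≈ -3.6.

μ₀ = -3.6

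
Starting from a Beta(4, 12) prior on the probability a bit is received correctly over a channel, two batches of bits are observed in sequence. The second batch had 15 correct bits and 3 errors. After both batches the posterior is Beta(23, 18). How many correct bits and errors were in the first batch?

4 correct bits and 3 errors

Sequential conjugate updates are equivalent to a single update on the pooled data, so total successes = posterior α − prior α and total failures = posterior β − prior β.
Total across both batches: 23−4=19 correct bits, 18−12=6 errors.
Subtract the second batch: 19−15=4 correct bits and 6−3=3 errors.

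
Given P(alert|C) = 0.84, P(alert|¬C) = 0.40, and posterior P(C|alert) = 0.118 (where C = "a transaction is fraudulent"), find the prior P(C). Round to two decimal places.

P(C) = 0.06

Bayes' rule in odds form gives O(C|E) = O(C)·[P(E|C)/P(E|¬C)], hence O(C) = O(C|E)/LR.
Posterior odds = 0.118/(1−0.118) = 0.1338. LR = 0.84/0.40 = 2.1000.
Prior odds = 0.1338/2.1000 = 0.0637, so P(C) = 0.0637/(1+0.0637) ≈ 0.06.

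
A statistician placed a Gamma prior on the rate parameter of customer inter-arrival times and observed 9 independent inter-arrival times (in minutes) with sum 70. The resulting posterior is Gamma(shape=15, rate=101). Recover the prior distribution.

For an exponential likelihood with a Gamma(α, β) prior on the rate, n observations with total T give posterior Gamma(α+n, β+T).
So α = 15 − 9 = 6 and β = 101 − 70 = 31.

Gamma(shape=6, rate=31)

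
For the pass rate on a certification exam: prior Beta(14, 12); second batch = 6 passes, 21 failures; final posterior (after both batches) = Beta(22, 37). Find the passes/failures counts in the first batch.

Sequential conjugate updates are equivalent to a single update on the pooled data, so total successes = posterior α − prior α and total failures = posterior β − prior β.
Total across both batches: 22−14=8 passes, 37−12=25 failures.
Subtract the second batch: 8−6=2 passes and 25−21=4 failures.

2 passes and 4 failures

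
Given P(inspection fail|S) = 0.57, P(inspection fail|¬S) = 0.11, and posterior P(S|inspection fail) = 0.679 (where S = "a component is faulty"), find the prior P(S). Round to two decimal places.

Bayes' rule in odds form gives O(S|E) = O(S)·[P(E|S)/P(E|¬S)], hence O(S) = O(S|E)/LR.
Posterior odds = 0.679/(1−0.679) = 2.1153. LR = 0.57/0.11 = 5.1818.
Prior odds = 2.1153/5.1818 = 0.4082, so P(S) = 0.4082/(1+0.4082) ≈ 0.29.

P(S) = 0.29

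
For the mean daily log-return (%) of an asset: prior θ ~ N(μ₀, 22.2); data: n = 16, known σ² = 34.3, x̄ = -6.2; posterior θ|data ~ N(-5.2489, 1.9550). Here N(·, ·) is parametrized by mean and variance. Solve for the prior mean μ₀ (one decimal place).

With known observation variance, the Normal–Normal posterior has precision τ_n = τ₀ + n/σ² and mean μ_n = (τ₀μ₀ + (n/σ²)x̄)/τ_n.
Here τ₀ = 1/22.2 = 0.045045 and τ_data = 16/34.3 = 0.466472, so τ_n = 0.511517.
Rearranging for μ₀: μ₀ = (μ_n·τ_n − τ_data·x̄)/τ₀ = (-5.2489·0.511517 − 0.466472·-6.2) / 0.045045 = 0.207225/0.045045 ≈ 4.6.

μ₀ = 4.6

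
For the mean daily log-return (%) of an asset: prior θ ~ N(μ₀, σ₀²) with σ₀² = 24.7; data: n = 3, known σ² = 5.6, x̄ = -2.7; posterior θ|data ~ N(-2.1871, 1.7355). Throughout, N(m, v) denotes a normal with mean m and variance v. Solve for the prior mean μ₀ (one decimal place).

With known observation variance, the Normal–Normal posterior has precision τ_n = τ₀ + n/σ² and mean μ_n = (τ₀μ₀ + (n/σ²)x̄)/τ_n.
Here τ₀ = 1/24.7 = 0.040486 and τ_data = 3/5.6 = 0.535714, so τ_n = 0.576200.
Rearranging for μ₀: μ₀ = (μ_n·τ_n − τ_data·x̄)/τ₀ = (-2.1871·0.576200 − 0.535714·-2.7) / 0.040486 = 0.186221/0.040486 ≈ 4.6.

μ₀ = 4.6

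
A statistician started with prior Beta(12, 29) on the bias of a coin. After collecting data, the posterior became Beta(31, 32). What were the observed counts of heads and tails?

A Beta(α, β) prior with s successes and f failures in binomial data gives a Beta(α+s, β+f) posterior.
So s = 31 − 12 = 19 and f = 32 − 29 = 3.

19 heads and 3 tails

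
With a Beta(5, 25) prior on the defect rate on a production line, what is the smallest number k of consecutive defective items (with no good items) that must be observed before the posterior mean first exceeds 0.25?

k = 4

After k defective items and 0 good items the posterior is Beta(5+k, 25), with mean (5+k)/(5+25+k).
Set (5+k)/(30+k) > 0.25 and solve: k > (0.25·30 − 5)/(1 − 0.25) = 3.333.
The smallest integer exceeding 3.333 is 4.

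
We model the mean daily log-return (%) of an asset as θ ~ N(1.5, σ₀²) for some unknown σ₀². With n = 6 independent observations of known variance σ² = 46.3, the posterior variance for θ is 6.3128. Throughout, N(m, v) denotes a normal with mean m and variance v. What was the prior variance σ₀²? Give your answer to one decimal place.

σ₀² = 34.7

Posterior precision equals prior precision plus data precision: 1/σ_n² = 1/σ₀² + n/σ².
So 1/σ₀² = 1/6.3128 − 6/46.3 = 0.158408 − 0.129590 = 0.028818.
Hence σ₀² = 1/0.028818 ≈ 34.7.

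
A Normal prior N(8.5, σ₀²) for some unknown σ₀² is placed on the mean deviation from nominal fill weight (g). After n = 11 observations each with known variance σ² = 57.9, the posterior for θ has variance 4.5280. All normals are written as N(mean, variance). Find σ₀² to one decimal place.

Posterior precision equals prior precision plus data precision: 1/σ_n² = 1/σ₀² + n/σ².
So 1/σ₀² = 1/4.5280 − 11/57.9 = 0.220848 − 0.189983 = 0.030865.
Hence σ₀² = 1/0.030865 ≈ 32.4.

σ₀² = 32.4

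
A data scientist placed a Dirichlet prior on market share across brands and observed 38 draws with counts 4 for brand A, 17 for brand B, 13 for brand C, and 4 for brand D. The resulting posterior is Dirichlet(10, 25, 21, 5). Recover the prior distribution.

For a Dirichlet(α) prior with multinomial counts c, the posterior is Dirichlet(α + c) componentwise.
Subtract each count from the matching posterior parameter: 10−4=6, 25−17=8, 21−13=8, 5−4=1.

Dirichlet(6, 8, 8, 1)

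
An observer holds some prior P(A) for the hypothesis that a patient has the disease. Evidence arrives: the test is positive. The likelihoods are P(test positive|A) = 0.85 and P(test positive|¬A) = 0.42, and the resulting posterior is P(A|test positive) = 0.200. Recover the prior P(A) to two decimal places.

P(A) = 0.11

Bayes' rule in odds form gives O(A|E) = O(A)·[P(E|A)/P(E|¬A)], hence O(A) = O(A|E)/LR.
Posterior odds = 0.200/(1−0.200) = 0.2500. LR = 0.85/0.42 = 2.0238.
Prior odds = 0.2500/2.0238 = 0.1235, so P(A) = 0.1235/(1+0.1235) ≈ 0.11.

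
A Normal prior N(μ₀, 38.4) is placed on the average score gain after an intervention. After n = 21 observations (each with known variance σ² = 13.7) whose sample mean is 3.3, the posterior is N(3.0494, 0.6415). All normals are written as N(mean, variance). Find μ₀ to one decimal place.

μ₀ = -11.7

With known observation variance, the Normal–Normal posterior has precision τ_n = τ₀ + n/σ² and mean μ_n = (τ₀μ₀ + (n/σ²)x̄)/τ_n.
Here τ₀ = 1/38.4 = 0.026042 and τ_data = 21/13.7 = 1.532847, so τ_n = 1.558889.
Rearranging for μ₀: μ₀ = (μ_n·τ_n − τ_data·x̄)/τ₀ = (3.0494·1.558889 − 1.532847·3.3) / 0.026042 = -0.304719/0.026042 ≈ -11.7.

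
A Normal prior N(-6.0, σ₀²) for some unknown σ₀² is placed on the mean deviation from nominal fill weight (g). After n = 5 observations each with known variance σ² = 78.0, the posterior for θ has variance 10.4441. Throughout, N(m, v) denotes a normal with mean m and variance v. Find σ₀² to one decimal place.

For the Normal–Normal model with known σ², precisions add: τ_n = τ₀ + n/σ².
So 1/σ₀² = 1/10.4441 − 5/78.0 = 0.095748 − 0.064103 = 0.031645.
Hence σ₀² = 1/0.031645 ≈ 31.6.

σ₀² = 31.6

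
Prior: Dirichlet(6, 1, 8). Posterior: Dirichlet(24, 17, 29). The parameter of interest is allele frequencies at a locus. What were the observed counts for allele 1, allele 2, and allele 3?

counts (18, 16, 21)

For a Dirichlet(α) prior with multinomial counts c, the posterior is Dirichlet(α + c) componentwise.
Counts are posterior − prior componentwise: 24−6=18, 17−1=16, 29−8=21.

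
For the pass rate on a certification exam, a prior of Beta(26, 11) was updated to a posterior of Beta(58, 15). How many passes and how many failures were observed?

32 passes and 4 failures

Under Beta–binomial conjugacy the posterior parameters are (α+s, β+f).
So s = 58 − 26 = 32 and f = 15 − 11 = 4.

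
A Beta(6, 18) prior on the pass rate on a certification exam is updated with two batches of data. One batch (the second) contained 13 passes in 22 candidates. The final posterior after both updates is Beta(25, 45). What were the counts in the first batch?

6 passes and 18 failures

Sequential conjugate updates are equivalent to a single update on the pooled data, so total successes = posterior α − prior α and total failures = posterior β − prior β.
Total across both batches: 25−6=19 passes, 45−18=27 failures.
Subtract the second batch: 19−13=6 passes and 27−9=18 failures.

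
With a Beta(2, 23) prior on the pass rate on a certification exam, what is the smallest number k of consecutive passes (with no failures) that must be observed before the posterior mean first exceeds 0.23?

After k passes and 0 failures the posterior is Beta(2+k, 23), with mean (2+k)/(2+23+k).
Set (2+k)/(25+k) > 0.23 and solve: k > (0.23·25 − 2)/(1 − 0.23) = 4.870.
The smallest integer exceeding 4.870 is 5.

k = 5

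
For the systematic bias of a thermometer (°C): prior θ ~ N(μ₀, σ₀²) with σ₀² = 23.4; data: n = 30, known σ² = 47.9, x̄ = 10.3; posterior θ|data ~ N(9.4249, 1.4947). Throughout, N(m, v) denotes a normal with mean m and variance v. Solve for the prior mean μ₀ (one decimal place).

The posterior mean is a precision-weighted average: μ_n = (τ₀μ₀ + τ_data·x̄)/(τ₀+τ_data), with τ₀=1/σ₀² and τ_data=n/σ².
Here τ₀ = 1/23.4 = 0.042735 and τ_data = 30/47.9 = 0.626305, so τ_n = 0.669040.
Rearranging for μ₀: μ₀ = (μ_n·τ_n − τ_data·x̄)/τ₀ = (9.4249·0.669040 − 0.626305·10.3) / 0.042735 = -0.145306/0.042735 ≈ -3.4.

μ₀ = -3.4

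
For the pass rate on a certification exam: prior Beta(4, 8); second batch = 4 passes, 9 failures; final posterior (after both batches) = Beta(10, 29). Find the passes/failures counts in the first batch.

2 passes and 12 failures

Sequential conjugate updates are equivalent to a single update on the pooled data, so total successes = posterior α − prior α and total failures = posterior β − prior β.
Total across both batches: 10−4=6 passes, 29−8=21 failures.
Subtract the second batch: 6−4=2 passes and 21−9=12 failures.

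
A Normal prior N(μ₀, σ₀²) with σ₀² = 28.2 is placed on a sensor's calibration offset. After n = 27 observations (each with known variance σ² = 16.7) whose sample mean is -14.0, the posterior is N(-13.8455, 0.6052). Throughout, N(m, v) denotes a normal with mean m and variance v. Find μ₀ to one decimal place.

The posterior mean is a precision-weighted average: μ_n = (τ₀μ₀ + τ_data·x̄)/(τ₀+τ_data), with τ₀=1/σ₀² and τ_data=n/σ².
Here τ₀ = 1/28.2 = 0.035461 and τ_data = 27/16.7 = 1.616766, so τ_n = 1.652227.
Rearranging for μ₀: μ₀ = (μ_n·τ_n − τ_data·x̄)/τ₀ = (-13.8455·1.652227 − 1.616766·-14.0) / 0.035461 = -0.241185/0.035461 ≈ -6.8.

μ₀ = -6.8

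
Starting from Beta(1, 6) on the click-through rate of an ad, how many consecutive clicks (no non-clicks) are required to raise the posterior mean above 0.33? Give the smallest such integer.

After k clicks and 0 non-clicks the posterior is Beta(1+k, 6), with mean (1+k)/(1+6+k).
Set (1+k)/(7+k) > 0.33 and solve: k > (0.33·7 − 1)/(1 − 0.33) = 1.955.
The smallest integer exceeding 1.955 is 2, and checking k=2: (3)/(9) = 0.3333 > 0.33.

k = 2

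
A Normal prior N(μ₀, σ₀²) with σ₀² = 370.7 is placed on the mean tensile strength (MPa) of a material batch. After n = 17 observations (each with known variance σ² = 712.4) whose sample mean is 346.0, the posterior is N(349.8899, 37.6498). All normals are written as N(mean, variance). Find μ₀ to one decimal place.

The posterior mean is a precision-weighted average: μ_n = (τ₀μ₀ + τ_data·x̄)/(τ₀+τ_data), with τ₀=1/σ₀² and τ_data=n/σ².
Here τ₀ = 1/370.7 = 0.002698 and τ_data = 17/712.4 = 0.023863, so τ_n = 0.026561.
Rearranging for μ₀: μ₀ = (μ_n·τ_n − τ_data·x̄)/τ₀ = (349.8899·0.026561 − 0.023863·346.0) / 0.002698 = 1.036828/0.002698 ≈ 384.3.

μ₀ = 384.3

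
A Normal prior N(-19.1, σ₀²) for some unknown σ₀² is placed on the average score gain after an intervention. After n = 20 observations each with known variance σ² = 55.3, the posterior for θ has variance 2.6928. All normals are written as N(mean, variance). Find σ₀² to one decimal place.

For the Normal–Normal model with known σ², precisions add: τ_n = τ₀ + n/σ².
So 1/σ₀² = 1/2.6928 − 20/55.3 = 0.371361 − 0.361664 = 0.009697.
Hence σ₀² = 1/0.009697 ≈ 103.1.

σ₀² = 103.1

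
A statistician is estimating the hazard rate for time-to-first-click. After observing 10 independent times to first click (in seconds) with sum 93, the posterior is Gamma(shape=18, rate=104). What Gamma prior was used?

Gamma(shape=8, rate=11)

For an exponential likelihood with a Gamma(α, β) prior on the rate, n observations with total T give posterior Gamma(α+n, β+T).
So α = 18 − 10 = 8 and β = 104 − 93 = 11.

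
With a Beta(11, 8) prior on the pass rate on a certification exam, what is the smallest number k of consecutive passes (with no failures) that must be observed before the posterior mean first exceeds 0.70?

k = 8

After k passes and 0 failures the posterior is Beta(11+k, 8), with mean (11+k)/(11+8+k).
Set (11+k)/(19+k) > 0.70 and solve: k > (0.70·19 − 11)/(1 − 0.70) = 7.667.
The smallest integer exceeding 7.667 is 8, and checking k=8: (19)/(27) = 0.7037 > 0.70.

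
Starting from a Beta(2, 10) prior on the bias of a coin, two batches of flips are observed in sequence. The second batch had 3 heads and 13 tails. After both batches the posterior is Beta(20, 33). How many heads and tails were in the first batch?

Because Beta–binomial updating is additive in the counts, the combined data contributed (α_post−α_prior, β_post−β_prior) successes and failures.
Total across both batches: 20−2=18 heads, 33−10=23 tails.
Subtract the second batch: 18−3=15 heads and 23−13=10 tails.

15 heads and 10 tails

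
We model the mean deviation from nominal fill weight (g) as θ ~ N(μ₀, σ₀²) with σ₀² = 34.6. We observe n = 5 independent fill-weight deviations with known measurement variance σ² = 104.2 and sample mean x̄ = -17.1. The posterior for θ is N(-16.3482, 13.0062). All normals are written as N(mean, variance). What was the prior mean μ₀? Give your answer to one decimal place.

μ₀ = -15.1

The posterior mean is a precision-weighted average: μ_n = (τ₀μ₀ + τ_data·x̄)/(τ₀+τ_data), with τ₀=1/σ₀² and τ_data=n/σ².
Here τ₀ = 1/34.6 = 0.028902 and τ_data = 5/104.2 = 0.047985, so τ_n = 0.076887.
Rearranging for μ₀: μ₀ = (μ_n·τ_n − τ_data·x̄)/τ₀ = (-16.3482·0.076887 − 0.047985·-17.1) / 0.028902 = -0.436421/0.028902 ≈ -15.1.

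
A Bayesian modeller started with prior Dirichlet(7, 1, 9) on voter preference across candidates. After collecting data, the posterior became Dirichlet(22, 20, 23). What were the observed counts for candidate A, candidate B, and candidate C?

counts (15, 19, 14)

For a Dirichlet(α) prior with multinomial counts c, the posterior is Dirichlet(α + c) componentwise.
Counts are posterior − prior componentwise: 22−7=15, 20−1=19, 23−9=14.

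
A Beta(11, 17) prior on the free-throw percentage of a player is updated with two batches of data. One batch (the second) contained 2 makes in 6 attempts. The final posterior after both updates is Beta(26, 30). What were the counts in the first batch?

Because Beta–binomial updating is additive in the counts, the combined data contributed (α_post−α_prior, β_post−β_prior) successes and failures.
Total across both batches: 26−11=15 makes, 30−17=13 misses.
Subtract the second batch: 15−2=13 makes and 13−4=9 misses.

13 makes and 9 misses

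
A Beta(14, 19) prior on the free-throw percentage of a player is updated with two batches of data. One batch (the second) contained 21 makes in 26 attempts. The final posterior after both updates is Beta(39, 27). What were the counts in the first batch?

4 makes and 3 misses

Sequential conjugate updates are equivalent to a single update on the pooled data, so total successes = posterior α − prior α and total failures = posterior β − prior β.
Total across both batches: 39−14=25 makes, 27−19=8 misses.
Subtract the second batch: 25−21=4 makes and 8−5=3 misses.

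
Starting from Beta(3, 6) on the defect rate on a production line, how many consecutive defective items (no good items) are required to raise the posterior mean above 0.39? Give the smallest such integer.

k = 1

After k defective items and 0 good items the posterior is Beta(3+k, 6), with mean (3+k)/(3+6+k).
Set (3+k)/(9+k) > 0.39 and solve: k > (0.39·9 − 3)/(1 − 0.39) = 0.836.
The smallest integer exceeding 0.836 is 1, and checking k=1: (4)/(10) = 0.4000 > 0.39.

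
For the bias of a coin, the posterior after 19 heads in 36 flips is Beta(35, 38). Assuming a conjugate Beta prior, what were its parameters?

Beta is conjugate to the binomial likelihood: posterior = Beta(a+s, b+f).
So a = 35 − 19 = 16 and b = 38 − 17 = 21.

Beta(16, 21)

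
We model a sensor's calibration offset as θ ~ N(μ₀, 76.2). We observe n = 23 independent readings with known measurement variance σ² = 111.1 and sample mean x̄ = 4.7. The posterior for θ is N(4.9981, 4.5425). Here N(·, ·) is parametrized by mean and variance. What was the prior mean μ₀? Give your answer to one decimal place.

μ₀ = 9.7

With known observation variance, the Normal–Normal posterior has precision τ_n = τ₀ + n/σ² and mean μ_n = (τ₀μ₀ + (n/σ²)x̄)/τ_n.
Here τ₀ = 1/76.2 = 0.013123 and τ_data = 23/111.1 = 0.207021, so τ_n = 0.220144.
Rearranging for μ₀: μ₀ = (μ_n·τ_n − τ_data·x̄)/τ₀ = (4.9981·0.220144 − 0.207021·4.7) / 0.013123 = 0.127303/0.013123 ≈ 9.7.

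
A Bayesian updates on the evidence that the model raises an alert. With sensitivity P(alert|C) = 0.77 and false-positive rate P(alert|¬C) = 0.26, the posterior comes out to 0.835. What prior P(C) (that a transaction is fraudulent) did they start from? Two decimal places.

P(C) = 0.63

In odds form, posterior odds = prior odds × likelihood ratio, so prior odds = posterior odds ÷ LR.
Posterior odds = 0.835/(1−0.835) = 5.0606. LR = 0.77/0.26 = 2.9615.
Prior odds = 5.0606/2.9615 = 1.7088, so P(C) = 1.7088/(1+1.7088) ≈ 0.63.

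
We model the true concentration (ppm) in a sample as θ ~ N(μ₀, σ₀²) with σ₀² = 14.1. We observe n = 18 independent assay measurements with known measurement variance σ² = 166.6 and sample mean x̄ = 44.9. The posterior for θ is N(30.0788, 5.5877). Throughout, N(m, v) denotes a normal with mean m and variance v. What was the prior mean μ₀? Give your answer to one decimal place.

μ₀ = 7.5

The posterior mean is a precision-weighted average: μ_n = (τ₀μ₀ + τ_data·x̄)/(τ₀+τ_data), with τ₀=1/σ₀² and τ_data=n/σ².
Here τ₀ = 1/14.1 = 0.070922 and τ_data = 18/166.6 = 0.108043, so τ_n = 0.178965.
Rearranging for μ₀: μ₀ = (μ_n·τ_n − τ_data·x̄)/τ₀ = (30.0788·0.178965 − 0.108043·44.9) / 0.070922 = 0.531922/0.070922 ≈ 7.5.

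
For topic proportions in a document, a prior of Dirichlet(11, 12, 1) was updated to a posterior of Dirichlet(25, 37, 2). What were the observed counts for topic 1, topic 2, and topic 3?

counts (14, 25, 1)

For a Dirichlet(α) prior with multinomial counts c, the posterior is Dirichlet(α + c) componentwise.
Counts are posterior − prior componentwise: 25−11=14, 37−12=25, 2−1=1.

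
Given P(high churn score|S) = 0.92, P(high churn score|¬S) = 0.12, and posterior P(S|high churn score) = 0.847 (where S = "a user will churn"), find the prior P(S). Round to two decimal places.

P(S) = 0.42

In odds form, posterior odds = prior odds × likelihood ratio, so prior odds = posterior odds ÷ LR.
Posterior odds = 0.847/(1−0.847) = 5.5359. LR = 0.92/0.12 = 7.6667.
Prior odds = 5.5359/7.6667 = 0.7221, so P(S) = 0.7221/(1+0.7221) ≈ 0.42.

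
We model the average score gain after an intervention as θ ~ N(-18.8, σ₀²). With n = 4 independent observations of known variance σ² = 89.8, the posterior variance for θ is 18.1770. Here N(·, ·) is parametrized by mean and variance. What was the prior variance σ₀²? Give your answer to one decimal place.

σ₀² = 95.5

Posterior precision equals prior precision plus data precision: 1/σ_n² = 1/σ₀² + n/σ².
So 1/σ₀² = 1/18.1770 − 4/89.8 = 0.055015 − 0.044543 = 0.010472.
Hence σ₀² = 1/0.010472 ≈ 95.5.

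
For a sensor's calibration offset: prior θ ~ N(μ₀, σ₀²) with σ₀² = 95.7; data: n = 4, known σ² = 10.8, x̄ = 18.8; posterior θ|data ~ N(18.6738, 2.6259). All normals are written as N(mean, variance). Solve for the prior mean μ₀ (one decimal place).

The posterior mean is a precision-weighted average: μ_n = (τ₀μ₀ + τ_data·x̄)/(τ₀+τ_data), with τ₀=1/σ₀² and τ_data=n/σ².
Here τ₀ = 1/95.7 = 0.010449 and τ_data = 4/10.8 = 0.370370, so τ_n = 0.380819.
Rearranging for μ₀: μ₀ = (μ_n·τ_n − τ_data·x̄)/τ₀ = (18.6738·0.380819 − 0.370370·18.8) / 0.010449 = 0.148382/0.010449 ≈ 14.2.

μ₀ = 14.2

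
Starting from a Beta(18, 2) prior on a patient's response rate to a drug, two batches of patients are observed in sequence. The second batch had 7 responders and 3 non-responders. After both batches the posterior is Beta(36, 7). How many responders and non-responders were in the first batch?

Sequential conjugate updates are equivalent to a single update on the pooled data, so total successes = posterior α − prior α and total failures = posterior β − prior β.
Total across both batches: 36−18=18 responders, 7−2=5 non-responders.
Subtract the second batch: 18−7=11 responders and 5−3=2 non-responders.

11 responders and 2 non-responders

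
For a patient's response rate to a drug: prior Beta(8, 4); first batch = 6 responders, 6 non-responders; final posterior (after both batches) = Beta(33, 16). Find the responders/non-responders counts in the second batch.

19 responders and 6 non-responders

Because Beta–binomial updating is additive in the counts, the combined data contributed (α_post−α_prior, β_post−β_prior) successes and failures.
Total across both batches: 33−8=25 responders, 16−4=12 non-responders.
Subtract the first batch: 25−6=19 responders and 12−6=6 non-responders.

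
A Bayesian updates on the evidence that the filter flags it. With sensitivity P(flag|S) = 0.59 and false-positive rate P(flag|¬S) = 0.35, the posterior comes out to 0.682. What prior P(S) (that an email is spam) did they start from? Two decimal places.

In odds form, posterior odds = prior odds × likelihood ratio, so prior odds = posterior odds ÷ LR.
Posterior odds = 0.682/(1−0.682) = 2.1447. LR = 0.59/0.35 = 1.6857.
Prior odds = 2.1447/1.6857 = 1.2723, so P(S) = 1.2723/(1+1.2723) ≈ 0.56.

P(S) = 0.56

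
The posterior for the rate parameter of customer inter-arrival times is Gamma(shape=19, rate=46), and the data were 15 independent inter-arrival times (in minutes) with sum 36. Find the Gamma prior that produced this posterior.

Gamma(shape=4, rate=10)

For an exponential likelihood with a Gamma(α, β) prior on the rate, n observations with total T give posterior Gamma(α+n, β+T).
So α = 19 − 15 = 4 and β = 46 − 36 = 10.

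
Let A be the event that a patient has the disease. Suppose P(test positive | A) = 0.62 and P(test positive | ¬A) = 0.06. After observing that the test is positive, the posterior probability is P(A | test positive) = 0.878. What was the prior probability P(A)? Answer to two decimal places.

Bayes' rule in odds form gives O(A|E) = O(A)·[P(E|A)/P(E|¬A)], hence O(A) = O(A|E)/LR.
Posterior odds = 0.878/(1−0.878) = 7.1967. LR = 0.62/0.06 = 10.3333.
Prior odds = 7.1967/10.3333 = 0.6965, so P(A) = 0.6965/(1+0.6965) ≈ 0.41.

P(A) = 0.41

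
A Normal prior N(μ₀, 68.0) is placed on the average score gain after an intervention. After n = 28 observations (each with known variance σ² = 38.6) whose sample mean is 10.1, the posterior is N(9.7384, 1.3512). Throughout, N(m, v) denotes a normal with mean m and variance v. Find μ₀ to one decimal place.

The posterior mean is a precision-weighted average: μ_n = (τ₀μ₀ + τ_data·x̄)/(τ₀+τ_data), with τ₀=1/σ₀² and τ_data=n/σ².
Here τ₀ = 1/68.0 = 0.014706 and τ_data = 28/38.6 = 0.725389, so τ_n = 0.740095.
Rearranging for μ₀: μ₀ = (μ_n·τ_n − τ_data·x̄)/τ₀ = (9.7384·0.740095 − 0.725389·10.1) / 0.014706 = -0.119088/0.014706 ≈ -8.1.

μ₀ = -8.1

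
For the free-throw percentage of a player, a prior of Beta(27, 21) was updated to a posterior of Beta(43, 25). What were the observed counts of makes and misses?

16 makes and 4 misses

A Beta(α, β) prior with s successes and f failures in binomial data gives a Beta(α+s, β+f) posterior.
Match parameters: s=43−27=16, f=25−21=4.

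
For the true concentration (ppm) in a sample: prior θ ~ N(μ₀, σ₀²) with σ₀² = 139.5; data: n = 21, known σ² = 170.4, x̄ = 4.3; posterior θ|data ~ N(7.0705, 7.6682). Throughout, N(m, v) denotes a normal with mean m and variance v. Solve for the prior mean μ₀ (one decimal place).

With known observation variance, the Normal–Normal posterior has precision τ_n = τ₀ + n/σ² and mean μ_n = (τ₀μ₀ + (n/σ²)x̄)/τ_n.
Here τ₀ = 1/139.5 = 0.007168 and τ_data = 21/170.4 = 0.123239, so τ_n = 0.130407.
Rearranging for μ₀: μ₀ = (μ_n·τ_n − τ_data·x̄)/τ₀ = (7.0705·0.130407 − 0.123239·4.3) / 0.007168 = 0.392115/0.007168 ≈ 54.7.

μ₀ = 54.7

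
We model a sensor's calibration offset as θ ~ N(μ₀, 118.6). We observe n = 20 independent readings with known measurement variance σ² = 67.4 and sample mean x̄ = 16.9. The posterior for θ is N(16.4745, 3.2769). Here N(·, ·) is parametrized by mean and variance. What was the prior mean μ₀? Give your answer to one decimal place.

μ₀ = 1.5

The posterior mean is a precision-weighted average: μ_n = (τ₀μ₀ + τ_data·x̄)/(τ₀+τ_data), with τ₀=1/σ₀² and τ_data=n/σ².
Here τ₀ = 1/118.6 = 0.008432 and τ_data = 20/67.4 = 0.296736, so τ_n = 0.305168.
Rearranging for μ₀: μ₀ = (μ_n·τ_n − τ_data·x̄)/τ₀ = (16.4745·0.305168 − 0.296736·16.9) / 0.008432 = 0.012652/0.008432 ≈ 1.5.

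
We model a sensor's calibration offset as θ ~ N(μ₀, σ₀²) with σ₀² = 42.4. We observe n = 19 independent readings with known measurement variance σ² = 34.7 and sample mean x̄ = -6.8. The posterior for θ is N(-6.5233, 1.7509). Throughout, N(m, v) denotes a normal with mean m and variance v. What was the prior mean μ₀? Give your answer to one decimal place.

The posterior mean is a precision-weighted average: μ_n = (τ₀μ₀ + τ_data·x̄)/(τ₀+τ_data), with τ₀=1/σ₀² and τ_data=n/σ².
Here τ₀ = 1/42.4 = 0.023585 and τ_data = 19/34.7 = 0.547550, so τ_n = 0.571135.
Rearranging for μ₀: μ₀ = (μ_n·τ_n − τ_data·x̄)/τ₀ = (-6.5233·0.571135 − 0.547550·-6.8) / 0.023585 = -0.002345/0.023585 ≈ -0.1.

μ₀ = -0.1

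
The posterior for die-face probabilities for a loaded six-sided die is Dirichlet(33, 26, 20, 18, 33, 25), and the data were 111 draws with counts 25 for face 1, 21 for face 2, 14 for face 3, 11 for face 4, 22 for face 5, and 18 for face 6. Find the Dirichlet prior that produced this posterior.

Dirichlet(8, 5, 6, 7, 11, 7)

For a Dirichlet(α) prior with multinomial counts c, the posterior is Dirichlet(α + c) componentwise.
Subtract each count from the matching posterior parameter: 33−25=8, 26−21=5, 20−14=6, 18−11=7, 33−22=11, 25−18=7.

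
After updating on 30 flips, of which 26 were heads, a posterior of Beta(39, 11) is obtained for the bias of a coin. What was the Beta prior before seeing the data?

Beta(13, 7)

Beta is conjugate to the binomial likelihood: posterior = Beta(a+s, b+f).
So a = 39 − 26 = 13 and b = 11 − 4 = 7.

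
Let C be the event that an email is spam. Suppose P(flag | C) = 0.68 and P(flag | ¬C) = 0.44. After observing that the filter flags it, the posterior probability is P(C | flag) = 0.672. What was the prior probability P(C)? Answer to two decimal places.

In odds form, posterior odds = prior odds × likelihood ratio, so prior odds = posterior odds ÷ LR.
Posterior odds = 0.672/(1−0.672) = 2.0488. LR = 0.68/0.44 = 1.5455.
Prior odds = 2.0488/1.5455 = 1.3257, so P(C) = 1.3257/(1+1.3257) ≈ 0.57.

P(C) = 0.57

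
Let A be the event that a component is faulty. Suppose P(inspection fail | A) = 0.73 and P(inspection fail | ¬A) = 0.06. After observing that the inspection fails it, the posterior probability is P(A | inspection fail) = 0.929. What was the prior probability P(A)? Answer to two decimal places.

In odds form, posterior odds = prior odds × likelihood ratio, so prior odds = posterior odds ÷ LR.
Posterior odds = 0.929/(1−0.929) = 13.0845. LR = 0.73/0.06 = 12.1667.
Prior odds = 13.0845/12.1667 = 1.0754, so P(A) = 1.0754/(1+1.0754) ≈ 0.52.

P(A) = 0.52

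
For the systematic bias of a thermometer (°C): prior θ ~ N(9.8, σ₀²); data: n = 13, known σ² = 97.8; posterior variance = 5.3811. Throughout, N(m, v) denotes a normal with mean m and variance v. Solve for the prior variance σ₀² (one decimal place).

Posterior precision equals prior precision plus data precision: 1/σ_n² = 1/σ₀² + n/σ².
So 1/σ₀² = 1/5.3811 − 13/97.8 = 0.185836 − 0.132924 = 0.052912.
Hence σ₀² = 1/0.052912 ≈ 18.9.

σ₀² = 18.9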